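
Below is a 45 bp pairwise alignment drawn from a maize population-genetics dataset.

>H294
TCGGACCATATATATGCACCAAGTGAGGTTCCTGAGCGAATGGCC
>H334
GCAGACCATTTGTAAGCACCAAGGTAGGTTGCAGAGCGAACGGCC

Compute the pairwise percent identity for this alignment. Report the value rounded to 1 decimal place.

77.8%

The sequences differ at positions 1 (T/G), 3 (G/A), 10 (A/T), 12 (A/G), 15 (T/A), 24 (T/G), 25 (G/T), 31 (C/G), 33 (T/A), 41 (T/C).
35 of the 45 sites match, so the percent identity is 35/45 × 100 = 77.8%.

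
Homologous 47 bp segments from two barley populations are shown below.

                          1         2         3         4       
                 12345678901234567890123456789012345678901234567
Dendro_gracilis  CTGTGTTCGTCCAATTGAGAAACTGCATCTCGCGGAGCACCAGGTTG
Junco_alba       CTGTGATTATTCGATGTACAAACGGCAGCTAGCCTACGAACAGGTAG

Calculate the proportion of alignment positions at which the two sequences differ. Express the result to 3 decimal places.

Differing sites — 6:T/A; 8:C/T; 9:G/A; 11:C/T; 13:A/G; 16:T/G; 17:G/T; 19:G/C; 24:T/G; 28:T/G; 31:C/A; 34:G/C; 35:G/T; 37:G/C; 38:C/G; 40:C/A; 46:T/A.
There are 17 differences over 47 sites, so p = 17/47 = 0.362.

0.362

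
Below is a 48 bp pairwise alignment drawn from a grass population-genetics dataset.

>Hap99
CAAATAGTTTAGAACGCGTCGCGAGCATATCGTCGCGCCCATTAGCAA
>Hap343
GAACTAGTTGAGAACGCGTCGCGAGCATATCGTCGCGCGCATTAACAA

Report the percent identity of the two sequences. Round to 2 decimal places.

Mismatches occur at site 1 (C/G), site 4 (A/C), site 10 (T/G), site 39 (C/G), site 45 (G/A).
43 of the 48 sites match, so the percent identity is 43/48 × 100 = 89.58%.

89.58%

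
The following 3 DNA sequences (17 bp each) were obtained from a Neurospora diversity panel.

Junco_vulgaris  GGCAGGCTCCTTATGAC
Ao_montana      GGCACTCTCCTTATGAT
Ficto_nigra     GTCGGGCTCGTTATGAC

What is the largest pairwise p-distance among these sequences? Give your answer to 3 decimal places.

Pairwise Hamming distances:
  Junco_vulgaris vs Ao_montana: 3
  Junco_vulgaris vs Ficto_nigra: 3
  Ao_montana vs Ficto_nigra: 6
The largest is 6 mismatches, between Ao_montana and Ficto_nigra; p = 6/17 = 0.353.

0.353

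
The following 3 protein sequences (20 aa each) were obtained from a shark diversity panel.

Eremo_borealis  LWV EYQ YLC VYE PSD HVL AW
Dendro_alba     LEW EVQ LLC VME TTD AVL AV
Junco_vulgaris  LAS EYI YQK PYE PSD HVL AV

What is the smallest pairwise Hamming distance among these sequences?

Pairwise Hamming distances:
  Eremo_borealis vs Dendro_alba: 9
  Eremo_borealis vs Junco_vulgaris: 7
  Dendro_alba vs Junco_vulgaris: 12
The smallest is 7, between Eremo_borealis and Junco_vulgaris.

7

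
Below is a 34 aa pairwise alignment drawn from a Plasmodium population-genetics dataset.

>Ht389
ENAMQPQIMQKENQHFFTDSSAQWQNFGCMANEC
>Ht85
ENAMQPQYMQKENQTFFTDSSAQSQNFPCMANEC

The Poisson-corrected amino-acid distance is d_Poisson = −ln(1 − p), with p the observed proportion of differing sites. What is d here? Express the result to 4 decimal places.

The sequences differ at positions 8 (I/Y), 15 (H/T), 24 (W/S), 28 (G/P).
p = 4/34 = 0.117647.
d = −ln(1 − 0.117647) = −ln(0.882353) = 0.1252.

0.1252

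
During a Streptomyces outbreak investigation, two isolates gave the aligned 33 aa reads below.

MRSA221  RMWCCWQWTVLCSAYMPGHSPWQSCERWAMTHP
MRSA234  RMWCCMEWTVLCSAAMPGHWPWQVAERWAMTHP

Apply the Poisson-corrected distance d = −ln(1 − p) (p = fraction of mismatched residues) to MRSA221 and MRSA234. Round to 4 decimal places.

0.2007

Differing sites — 6:W/M; 7:Q/E; 15:Y/A; 20:S/W; 24:S/V; 25:C/A.
p = 6/33 = 0.181818.
d = −ln(1 − 0.181818) = −ln(0.818182) = 0.2007.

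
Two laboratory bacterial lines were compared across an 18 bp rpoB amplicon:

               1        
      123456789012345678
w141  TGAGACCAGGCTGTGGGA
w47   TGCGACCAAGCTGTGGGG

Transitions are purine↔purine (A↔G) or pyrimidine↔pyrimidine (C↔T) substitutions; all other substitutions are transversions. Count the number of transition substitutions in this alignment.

The sequences differ at positions 3 (A/C, transversion), 9 (G/A, transition), 18 (A/G, transition).
Of the 3 differences, 2 transitions and 1 transversion, so the answer is 2.

2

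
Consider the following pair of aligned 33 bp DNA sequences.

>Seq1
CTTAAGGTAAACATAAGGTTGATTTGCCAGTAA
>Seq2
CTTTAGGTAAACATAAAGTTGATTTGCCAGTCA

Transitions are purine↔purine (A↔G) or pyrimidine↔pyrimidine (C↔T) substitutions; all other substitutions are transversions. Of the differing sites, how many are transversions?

The sequences differ at positions 4 (A/T, transversion), 17 (G/A, transition), 32 (A/C, transversion).
Of the 3 differences, 1 transition and 2 transversions, so the answer is 2.

2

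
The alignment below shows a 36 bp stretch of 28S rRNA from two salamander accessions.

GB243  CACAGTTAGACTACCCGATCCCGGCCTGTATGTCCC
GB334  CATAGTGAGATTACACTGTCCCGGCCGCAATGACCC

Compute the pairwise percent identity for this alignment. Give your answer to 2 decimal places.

The sequences differ at positions 3 (C/T), 7 (T/G), 11 (C/T), 15 (C/A), 17 (G/T), 18 (A/G), 27 (T/G), 28 (G/C), 29 (T/A), 33 (T/A).
26 of the 36 sites match, so the percent identity is 26/36 × 100 = 72.22%.

72.22%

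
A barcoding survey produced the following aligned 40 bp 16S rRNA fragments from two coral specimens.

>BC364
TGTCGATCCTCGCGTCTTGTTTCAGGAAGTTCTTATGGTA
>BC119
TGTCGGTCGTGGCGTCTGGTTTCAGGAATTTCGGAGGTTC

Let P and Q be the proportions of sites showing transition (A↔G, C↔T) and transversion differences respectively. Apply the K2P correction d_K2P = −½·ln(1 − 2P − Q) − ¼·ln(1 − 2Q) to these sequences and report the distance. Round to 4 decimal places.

0.3103

Mismatches occur at site 6 (A↔G, transition), site 9 (C↔G, transversion), site 11 (C↔G, transversion), site 18 (T↔G, transversion), site 29 (G↔T, transversion), site 33 (T↔G, transversion), site 34 (T↔G, transversion), site 36 (T↔G, transversion), site 38 (G↔T, transversion), site 40 (A↔C, transversion).
Of the 10 differences, 1 transition and 9 transversions over 40 sites: P = 1/40 = 0.025000, Q = 9/40 = 0.225000.
d = −0.5·ln(0.725000) − 0.25·ln(0.550000) = −0.5·(-0.321584) − 0.25·(-0.597837) = 0.3103.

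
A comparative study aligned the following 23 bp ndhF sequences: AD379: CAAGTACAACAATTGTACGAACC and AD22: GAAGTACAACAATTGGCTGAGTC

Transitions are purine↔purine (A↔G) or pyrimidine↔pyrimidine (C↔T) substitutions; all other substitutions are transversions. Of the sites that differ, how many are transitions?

The sequences differ at positions 1 (C/G, transversion), 16 (T/G, transversion), 17 (A/C, transversion), 18 (C/T, transition), 21 (A/G, transition), 22 (C/T, transition).
Of the 6 differences, 3 transitions and 3 transversions, so the answer is 3.

3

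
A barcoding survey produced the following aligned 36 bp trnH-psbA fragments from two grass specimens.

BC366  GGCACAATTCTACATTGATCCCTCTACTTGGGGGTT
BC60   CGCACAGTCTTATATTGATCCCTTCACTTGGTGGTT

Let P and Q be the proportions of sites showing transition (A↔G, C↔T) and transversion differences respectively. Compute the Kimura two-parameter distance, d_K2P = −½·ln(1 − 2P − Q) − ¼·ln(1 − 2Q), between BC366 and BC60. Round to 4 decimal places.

0.2757

The sequences differ at positions 1 (G/C, transversion), 7 (A/G, transition), 9 (T/C, transition), 10 (C/T, transition), 13 (C/T, transition), 24 (C/T, transition), 25 (T/C, transition), 32 (G/T, transversion).
Of the 8 differences, 6 transitions and 2 transversions over 36 sites: P = 6/36 = 0.166667, Q = 2/36 = 0.055556.
d = −0.5·ln(0.611110) − 0.25·ln(0.888888) = −0.5·(-0.492478) − 0.25·(-0.117784) = 0.2757.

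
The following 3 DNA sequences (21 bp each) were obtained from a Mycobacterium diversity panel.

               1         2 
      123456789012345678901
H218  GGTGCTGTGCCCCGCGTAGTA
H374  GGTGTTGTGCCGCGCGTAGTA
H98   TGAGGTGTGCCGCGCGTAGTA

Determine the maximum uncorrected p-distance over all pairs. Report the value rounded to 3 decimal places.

Pairwise Hamming distances:
  H218 vs H374: 2
  H218 vs H98: 4
  H374 vs H98: 3
The largest is 4 mismatches, between H218 and H98; p = 4/21 = 0.190.

0.190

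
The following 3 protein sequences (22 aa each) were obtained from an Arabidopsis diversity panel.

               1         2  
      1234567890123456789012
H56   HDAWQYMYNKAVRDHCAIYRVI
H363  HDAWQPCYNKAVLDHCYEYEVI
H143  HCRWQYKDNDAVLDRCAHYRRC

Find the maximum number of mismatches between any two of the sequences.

Pairwise Hamming distances:
  H56 vs H363: 6
  H56 vs H143: 10
  H363 vs H143: 12
The largest is 12, between H363 and H143.

12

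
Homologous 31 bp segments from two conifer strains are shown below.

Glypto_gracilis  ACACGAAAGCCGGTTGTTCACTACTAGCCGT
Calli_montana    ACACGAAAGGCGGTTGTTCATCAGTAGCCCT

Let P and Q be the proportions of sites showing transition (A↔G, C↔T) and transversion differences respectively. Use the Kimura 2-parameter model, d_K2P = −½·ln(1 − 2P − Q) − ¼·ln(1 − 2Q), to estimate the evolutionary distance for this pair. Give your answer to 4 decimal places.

Differing sites — 10:C/G (Tv); 21:C/T (Ti); 22:T/C (Ti); 24:C/G (Tv); 30:G/C (Tv).
Of the 5 differences, 2 transitions and 3 transversions over 31 sites: P = 2/31 = 0.064516, Q = 3/31 = 0.096774.
d = −0.5·ln(0.774194) − 0.25·ln(0.806452) = −0.5·(-0.255933) − 0.25·(-0.215111) = 0.1817.

0.1817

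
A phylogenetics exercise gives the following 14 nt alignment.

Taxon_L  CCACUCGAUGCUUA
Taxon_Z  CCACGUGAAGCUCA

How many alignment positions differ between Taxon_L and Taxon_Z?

Differing sites — 5:U/G; 6:C/U; 9:U/A; 13:U/C.
That gives 4 mismatches out of 14 aligned sites, so the Hamming distance is 4.

4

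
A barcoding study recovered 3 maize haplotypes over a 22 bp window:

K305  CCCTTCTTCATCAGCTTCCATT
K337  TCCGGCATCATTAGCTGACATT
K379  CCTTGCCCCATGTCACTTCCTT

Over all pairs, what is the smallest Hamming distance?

Pairwise Hamming distances:
  K305 vs K337: 7
  K305 vs K379: 11
  K337 vs K379: 13
The smallest is 7, between K305 and K337.

7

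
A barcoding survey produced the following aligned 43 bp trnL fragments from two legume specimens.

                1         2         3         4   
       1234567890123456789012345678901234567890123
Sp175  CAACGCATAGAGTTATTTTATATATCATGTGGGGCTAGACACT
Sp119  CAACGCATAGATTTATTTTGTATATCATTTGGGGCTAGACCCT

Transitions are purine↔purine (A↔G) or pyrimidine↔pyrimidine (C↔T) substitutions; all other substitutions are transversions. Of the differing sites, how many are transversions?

Differing sites — 12:G/T (Tv); 20:A/G (Ti); 29:G/T (Tv); 41:A/C (Tv).
Of the 4 differences, 1 transition and 3 transversions, so the answer is 3.

3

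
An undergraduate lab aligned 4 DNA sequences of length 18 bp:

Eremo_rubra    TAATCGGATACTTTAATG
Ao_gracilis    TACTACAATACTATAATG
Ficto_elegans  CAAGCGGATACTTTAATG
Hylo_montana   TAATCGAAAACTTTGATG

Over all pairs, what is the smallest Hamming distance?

2

Pairwise Hamming distances:
  Eremo_rubra vs Ao_gracilis: 5
  Eremo_rubra vs Ficto_elegans: 2
  Eremo_rubra vs Hylo_montana: 3
  Ao_gracilis vs Ficto_elegans: 7
  Ao_gracilis vs Hylo_montana: 6
  Ficto_elegans vs Hylo_montana: 5
The smallest is 2, between Eremo_rubra and Ficto_elegans.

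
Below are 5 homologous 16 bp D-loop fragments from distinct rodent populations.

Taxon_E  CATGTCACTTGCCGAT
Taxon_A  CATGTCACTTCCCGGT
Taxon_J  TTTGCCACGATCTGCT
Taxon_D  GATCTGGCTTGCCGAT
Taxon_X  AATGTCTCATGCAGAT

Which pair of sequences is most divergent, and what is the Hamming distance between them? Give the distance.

Pairwise Hamming distances:
  Taxon_E vs Taxon_A: 2
  Taxon_E vs Taxon_J: 8
  Taxon_E vs Taxon_D: 4
  Taxon_E vs Taxon_X: 4
  Taxon_A vs Taxon_J: 8
  Taxon_A vs Taxon_D: 6
  Taxon_A vs Taxon_X: 6
  Taxon_J vs Taxon_D: 11
  Taxon_J vs Taxon_X: 9
  Taxon_D vs Taxon_X: 6
The largest is 11, between Taxon_J and Taxon_D.

11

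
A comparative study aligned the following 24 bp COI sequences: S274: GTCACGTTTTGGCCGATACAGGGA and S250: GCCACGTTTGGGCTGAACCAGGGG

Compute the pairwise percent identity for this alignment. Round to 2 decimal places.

Mismatches occur at site 2 (T→C), site 10 (T→G), site 14 (C→T), site 17 (T→A), site 18 (A→C), site 24 (A→G).
18 of the 24 sites match, so the percent identity is 18/24 × 100 = 75.00%.

75.00%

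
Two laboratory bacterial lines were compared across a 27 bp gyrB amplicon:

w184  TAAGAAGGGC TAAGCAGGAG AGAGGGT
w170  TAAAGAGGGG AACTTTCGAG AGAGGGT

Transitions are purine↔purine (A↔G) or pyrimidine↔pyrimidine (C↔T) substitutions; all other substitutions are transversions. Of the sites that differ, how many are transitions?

Differing sites — 4:G/A (Ti); 5:A/G (Ti); 10:C/G (Tv); 11:T/A (Tv); 13:A/C (Tv); 14:G/T (Tv); 15:C/T (Ti); 16:A/T (Tv); 17:G/C (Tv).
Of the 9 differences, 3 transitions and 6 transversions, so the answer is 3.

3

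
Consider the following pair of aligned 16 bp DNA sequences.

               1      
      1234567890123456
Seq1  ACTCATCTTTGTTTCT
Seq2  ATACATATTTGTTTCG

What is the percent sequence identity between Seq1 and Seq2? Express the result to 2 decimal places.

Mismatches occur at site 2 (C/T), site 3 (T/A), site 7 (C/A), site 16 (T/G).
12 of the 16 sites match, so the percent identity is 12/16 × 100 = 75.00%.

75.00%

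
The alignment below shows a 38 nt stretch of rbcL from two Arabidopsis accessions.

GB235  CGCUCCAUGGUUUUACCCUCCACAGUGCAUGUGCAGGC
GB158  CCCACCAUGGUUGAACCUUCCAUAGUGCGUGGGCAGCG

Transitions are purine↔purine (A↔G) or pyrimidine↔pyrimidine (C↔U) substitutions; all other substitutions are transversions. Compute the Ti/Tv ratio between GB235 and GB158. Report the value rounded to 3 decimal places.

0.429

Mismatches occur at site 2 (G↔C, transversion), site 4 (U↔A, transversion), site 13 (U↔G, transversion), site 14 (U↔A, transversion), site 18 (C↔U, transition), site 23 (C↔U, transition), site 29 (A↔G, transition), site 32 (U↔G, transversion), site 37 (G↔C, transversion), site 38 (C↔G, transversion).
Of the 10 differences, 3 transitions and 7 transversions, so Ti/Tv = 3/7 = 0.429.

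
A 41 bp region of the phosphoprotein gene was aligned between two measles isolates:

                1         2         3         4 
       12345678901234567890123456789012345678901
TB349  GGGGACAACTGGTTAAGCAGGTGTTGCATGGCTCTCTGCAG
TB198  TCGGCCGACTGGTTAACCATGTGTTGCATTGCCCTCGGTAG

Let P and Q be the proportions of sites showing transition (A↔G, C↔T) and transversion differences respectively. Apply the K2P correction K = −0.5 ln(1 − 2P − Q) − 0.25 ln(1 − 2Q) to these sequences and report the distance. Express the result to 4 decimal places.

0.2951

Mismatches occur at site 1 (G→T, transversion), site 2 (G→C, transversion), site 5 (A→C, transversion), site 7 (A→G, transition), site 17 (G→C, transversion), site 20 (G→T, transversion), site 30 (G→T, transversion), site 33 (T→C, transition), site 37 (T→G, transversion), site 39 (C→T, transition).
Of the 10 differences, 3 transitions and 7 transversions over 41 sites: P = 3/41 = 0.073171, Q = 7/41 = 0.170732.
d = −0.5·ln(0.682926) − 0.25·ln(0.658536) = −0.5·(-0.381369) − 0.25·(-0.417736) = 0.2951.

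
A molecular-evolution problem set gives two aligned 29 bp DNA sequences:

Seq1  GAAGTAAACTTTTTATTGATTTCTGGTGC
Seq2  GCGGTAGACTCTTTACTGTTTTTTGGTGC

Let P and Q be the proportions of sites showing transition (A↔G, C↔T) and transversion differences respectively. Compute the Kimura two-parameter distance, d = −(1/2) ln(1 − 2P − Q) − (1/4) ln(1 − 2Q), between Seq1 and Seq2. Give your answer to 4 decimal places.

0.3041

The sequences differ at positions 2 (A/C, transversion), 3 (A/G, transition), 7 (A/G, transition), 11 (T/C, transition), 16 (T/C, transition), 19 (A/T, transversion), 23 (C/T, transition).
Of the 7 differences, 5 transitions and 2 transversions over 29 sites: P = 5/29 = 0.172414, Q = 2/29 = 0.068966.
d = −0.5·ln(0.586206) − 0.25·ln(0.862068) = −0.5·(-0.534084) − 0.25·(-0.148421) = 0.3041.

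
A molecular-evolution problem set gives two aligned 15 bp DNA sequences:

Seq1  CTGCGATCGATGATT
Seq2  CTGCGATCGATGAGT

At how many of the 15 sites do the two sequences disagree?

1

A single mismatch occurs at site 14 (T/G).
That gives 1 mismatch out of 15 aligned sites, so the Hamming distance is 1.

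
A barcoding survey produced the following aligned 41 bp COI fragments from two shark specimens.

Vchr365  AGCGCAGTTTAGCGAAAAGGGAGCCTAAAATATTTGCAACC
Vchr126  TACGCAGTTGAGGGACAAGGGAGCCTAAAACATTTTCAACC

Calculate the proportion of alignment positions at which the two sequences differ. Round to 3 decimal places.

0.171

Mismatches occur at site 1 (A↔T), site 2 (G↔A), site 10 (T↔G), site 13 (C↔G), site 16 (A↔C), site 31 (T↔C), site 36 (G↔T).
There are 7 differences over 41 sites, so p = 7/41 = 0.171.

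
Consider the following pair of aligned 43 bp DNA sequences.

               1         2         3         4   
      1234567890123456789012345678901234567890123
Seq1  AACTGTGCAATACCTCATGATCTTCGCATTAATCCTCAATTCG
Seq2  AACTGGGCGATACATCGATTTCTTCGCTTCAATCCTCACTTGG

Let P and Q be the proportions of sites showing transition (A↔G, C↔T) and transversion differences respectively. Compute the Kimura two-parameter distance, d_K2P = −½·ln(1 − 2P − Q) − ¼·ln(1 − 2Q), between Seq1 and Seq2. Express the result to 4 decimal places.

The sequences differ at positions 6 (T/G, transversion), 9 (A/G, transition), 14 (C/A, transversion), 17 (A/G, transition), 18 (T/A, transversion), 19 (G/T, transversion), 20 (A/T, transversion), 28 (A/T, transversion), 30 (T/C, transition), 39 (A/C, transversion), 42 (C/G, transversion).
Of the 11 differences, 3 transitions and 8 transversions over 43 sites: P = 3/43 = 0.069767, Q = 8/43 = 0.186047.
d = −0.5·ln(0.674419) − 0.25·ln(0.627906) = −0.5·(-0.393904) − 0.25·(-0.465365) = 0.3133.

0.3133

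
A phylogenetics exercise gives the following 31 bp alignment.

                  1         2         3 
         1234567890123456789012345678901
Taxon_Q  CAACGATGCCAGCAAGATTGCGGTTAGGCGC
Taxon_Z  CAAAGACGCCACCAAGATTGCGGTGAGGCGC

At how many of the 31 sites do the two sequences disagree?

4

Mismatches occur at site 4 (C→A), site 7 (T→C), site 12 (G→C), site 25 (T→G).
That gives 4 mismatches out of 31 aligned sites, so the Hamming distance is 4.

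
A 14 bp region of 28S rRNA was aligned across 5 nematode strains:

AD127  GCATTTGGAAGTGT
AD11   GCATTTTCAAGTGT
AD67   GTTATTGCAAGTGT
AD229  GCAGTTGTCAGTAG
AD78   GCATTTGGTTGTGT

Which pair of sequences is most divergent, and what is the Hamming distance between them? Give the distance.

Pairwise Hamming distances:
  AD127 vs AD11: 2
  AD127 vs AD67: 4
  AD127 vs AD229: 5
  AD127 vs AD78: 2
  AD11 vs AD67: 4
  AD11 vs AD229: 6
  AD11 vs AD78: 4
  AD67 vs AD229: 7
  AD67 vs AD78: 6
  AD229 vs AD78: 6
The largest is 7, between AD67 and AD229.

7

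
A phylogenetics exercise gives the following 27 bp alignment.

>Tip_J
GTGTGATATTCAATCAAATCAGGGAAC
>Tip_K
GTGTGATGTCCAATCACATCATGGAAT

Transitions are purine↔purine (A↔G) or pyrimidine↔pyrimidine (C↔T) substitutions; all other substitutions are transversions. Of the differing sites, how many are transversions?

Differing sites — 8:A/G (Ti); 10:T/C (Ti); 17:A/C (Tv); 22:G/T (Tv); 27:C/T (Ti).
Of the 5 differences, 3 transitions and 2 transversions, so the answer is 2.

2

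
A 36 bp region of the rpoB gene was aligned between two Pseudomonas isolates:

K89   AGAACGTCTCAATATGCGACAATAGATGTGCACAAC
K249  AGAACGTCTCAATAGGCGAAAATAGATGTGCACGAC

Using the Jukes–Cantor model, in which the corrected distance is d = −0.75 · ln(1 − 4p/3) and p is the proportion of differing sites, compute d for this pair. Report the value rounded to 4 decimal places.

0.0883

Differing sites — 15:T/G; 20:C/A; 34:A/G.
p = 3/36 = 0.083333.
d = −0.75 · ln(1 − (4/3)·0.083333) = −0.75 · ln(0.888889) = −0.75 · (-0.117783) = 0.0883.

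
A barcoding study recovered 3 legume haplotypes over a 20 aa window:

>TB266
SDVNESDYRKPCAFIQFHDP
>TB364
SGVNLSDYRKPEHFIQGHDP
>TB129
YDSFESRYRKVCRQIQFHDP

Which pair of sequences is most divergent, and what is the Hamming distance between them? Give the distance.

11

Pairwise Hamming distances:
  TB266 vs TB364: 5
  TB266 vs TB129: 7
  TB364 vs TB129: 11
The largest is 11, between TB364 and TB129.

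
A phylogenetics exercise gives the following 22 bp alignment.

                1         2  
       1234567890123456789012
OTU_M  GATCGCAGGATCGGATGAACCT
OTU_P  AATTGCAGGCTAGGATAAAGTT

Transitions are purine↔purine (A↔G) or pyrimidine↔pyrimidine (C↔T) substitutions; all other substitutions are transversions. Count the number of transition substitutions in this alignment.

The sequences differ at positions 1 (G/A, transition), 4 (C/T, transition), 10 (A/C, transversion), 12 (C/A, transversion), 17 (G/A, transition), 20 (C/G, transversion), 21 (C/T, transition).
Of the 7 differences, 4 transitions and 3 transversions, so the answer is 4.

4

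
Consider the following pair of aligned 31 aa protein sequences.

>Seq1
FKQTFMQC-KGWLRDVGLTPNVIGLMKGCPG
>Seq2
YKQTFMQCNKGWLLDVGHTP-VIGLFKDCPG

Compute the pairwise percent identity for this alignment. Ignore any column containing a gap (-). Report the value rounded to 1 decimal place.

Excluding the 2 gap columns leaves 29 comparable sites.
Mismatches occur at site 1 (F→Y), site 14 (R→L), site 18 (L→H), site 26 (M→F), site 28 (G→D).
24 of the 29 comparable sites match, so the percent identity is 24/29 × 100 = 82.8%.

82.8%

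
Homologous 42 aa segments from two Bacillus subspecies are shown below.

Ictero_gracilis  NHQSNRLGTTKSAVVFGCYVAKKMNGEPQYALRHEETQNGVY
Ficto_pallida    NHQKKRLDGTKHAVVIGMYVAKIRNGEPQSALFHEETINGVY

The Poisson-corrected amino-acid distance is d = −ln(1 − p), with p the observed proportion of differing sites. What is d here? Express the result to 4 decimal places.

The sequences differ at positions 4 (S/K), 5 (N/K), 8 (G/D), 9 (T/G), 12 (S/H), 16 (F/I), 18 (C/M), 23 (K/I), 24 (M/R), 30 (Y/S), 33 (R/F), 38 (Q/I).
p = 12/42 = 0.285714.
d = −ln(1 − 0.285714) = −ln(0.714286) = 0.3365.

0.3365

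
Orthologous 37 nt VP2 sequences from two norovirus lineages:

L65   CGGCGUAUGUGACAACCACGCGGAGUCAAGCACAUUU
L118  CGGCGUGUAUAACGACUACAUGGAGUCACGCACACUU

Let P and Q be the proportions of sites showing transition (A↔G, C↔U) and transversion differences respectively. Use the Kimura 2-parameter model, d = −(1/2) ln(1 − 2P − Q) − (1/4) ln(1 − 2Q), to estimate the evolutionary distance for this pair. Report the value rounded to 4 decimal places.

0.3215

Mismatches occur at site 7 (A↔G, transition), site 9 (G↔A, transition), site 11 (G↔A, transition), site 14 (A↔G, transition), site 17 (C↔U, transition), site 20 (G↔A, transition), site 21 (C↔U, transition), site 29 (A↔C, transversion), site 35 (U↔C, transition).
Of the 9 differences, 8 transitions and 1 transversion over 37 sites: P = 8/37 = 0.216216, Q = 1/37 = 0.027027.
d = −0.5·ln(0.540541) − 0.25·ln(0.945946) = −0.5·(-0.615185) − 0.25·(-0.055570) = 0.3215.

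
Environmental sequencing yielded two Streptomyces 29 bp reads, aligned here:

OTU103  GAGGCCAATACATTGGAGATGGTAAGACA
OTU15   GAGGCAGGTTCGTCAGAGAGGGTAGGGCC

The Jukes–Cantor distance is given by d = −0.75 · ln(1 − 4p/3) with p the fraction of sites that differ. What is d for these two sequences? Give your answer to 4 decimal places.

0.5285

Mismatches occur at site 6 (C→A), site 7 (A→G), site 8 (A→G), site 10 (A→T), site 12 (A→G), site 14 (T→C), site 15 (G→A), site 20 (T→G), site 25 (A→G), site 27 (A→G), site 29 (A→C).
p = 11/29 = 0.379310.
d = −0.75 · ln(1 − (4/3)·0.379310) = −0.75 · ln(0.494253) = −0.75 · (-0.704708) = 0.5285.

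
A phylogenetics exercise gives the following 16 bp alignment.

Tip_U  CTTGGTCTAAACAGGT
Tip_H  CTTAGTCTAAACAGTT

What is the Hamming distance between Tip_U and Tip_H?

Mismatches occur at site 4 (G→A), site 15 (G→T).
That gives 2 mismatches out of 16 aligned sites, so the Hamming distance is 2.

2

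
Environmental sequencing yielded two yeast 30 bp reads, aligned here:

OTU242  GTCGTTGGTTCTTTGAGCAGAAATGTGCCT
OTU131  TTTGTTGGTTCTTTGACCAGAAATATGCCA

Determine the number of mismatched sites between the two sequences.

The sequences differ at positions 1 (G/T), 3 (C/T), 17 (G/C), 25 (G/A), 30 (T/A).
That gives 5 mismatches out of 30 aligned sites, so the Hamming distance is 5.

5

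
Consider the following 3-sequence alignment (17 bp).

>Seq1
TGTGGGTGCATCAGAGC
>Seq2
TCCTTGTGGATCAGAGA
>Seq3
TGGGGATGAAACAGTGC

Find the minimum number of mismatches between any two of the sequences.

Pairwise Hamming distances:
  Seq1 vs Seq2: 6
  Seq1 vs Seq3: 5
  Seq2 vs Seq3: 9
The smallest is 5, between Seq1 and Seq3.

5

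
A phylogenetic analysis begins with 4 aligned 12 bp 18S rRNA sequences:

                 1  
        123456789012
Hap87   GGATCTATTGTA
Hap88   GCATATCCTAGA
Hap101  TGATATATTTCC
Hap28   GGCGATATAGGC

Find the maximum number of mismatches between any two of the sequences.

Pairwise Hamming distances:
  Hap87 vs Hap88: 6
  Hap87 vs Hap101: 5
  Hap87 vs Hap28: 6
  Hap88 vs Hap101: 7
  Hap88 vs Hap28: 8
  Hap101 vs Hap28: 6
The largest is 8, between Hap88 and Hap28.

8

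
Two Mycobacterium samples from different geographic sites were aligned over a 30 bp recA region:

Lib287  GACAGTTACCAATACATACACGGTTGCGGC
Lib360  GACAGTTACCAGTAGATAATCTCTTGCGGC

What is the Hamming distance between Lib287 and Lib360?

6

Differing sites — 12:A/G; 15:C/G; 19:C/A; 20:A/T; 22:G/T; 23:G/C.
That gives 6 mismatches out of 30 aligned sites, so the Hamming distance is 6.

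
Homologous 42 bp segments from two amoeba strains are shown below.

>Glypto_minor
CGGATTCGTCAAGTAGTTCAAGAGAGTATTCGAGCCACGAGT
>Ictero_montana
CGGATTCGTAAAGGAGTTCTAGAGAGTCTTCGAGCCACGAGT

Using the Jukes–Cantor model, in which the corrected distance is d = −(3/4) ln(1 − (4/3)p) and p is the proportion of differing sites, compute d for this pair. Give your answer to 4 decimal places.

Mismatches occur at site 10 (C/A), site 14 (T/G), site 20 (A/T), site 28 (A/C).
p = 4/42 = 0.095238.
d = −0.75 · ln(1 − (4/3)·0.095238) = −0.75 · ln(0.873016) = −0.75 · (-0.135801) = 0.1019.

0.1019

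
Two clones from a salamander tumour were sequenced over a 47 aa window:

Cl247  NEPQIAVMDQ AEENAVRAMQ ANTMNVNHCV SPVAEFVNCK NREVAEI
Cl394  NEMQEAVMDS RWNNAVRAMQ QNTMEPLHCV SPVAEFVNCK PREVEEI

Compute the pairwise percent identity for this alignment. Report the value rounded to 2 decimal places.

74.47%

Differing sites — 3:P/M; 5:I/E; 10:Q/S; 11:A/R; 12:E/W; 13:E/N; 21:A/Q; 25:N/E; 26:V/P; 27:N/L; 41:N/P; 45:A/E.
35 of the 47 sites match, so the percent identity is 35/47 × 100 = 74.47%.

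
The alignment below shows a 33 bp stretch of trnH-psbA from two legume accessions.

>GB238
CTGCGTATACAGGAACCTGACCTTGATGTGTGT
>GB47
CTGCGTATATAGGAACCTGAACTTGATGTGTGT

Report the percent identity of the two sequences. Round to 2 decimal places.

93.94%

Differing sites — 10:C/T; 21:C/A.
31 of the 33 sites match, so the percent identity is 31/33 × 100 = 93.94%.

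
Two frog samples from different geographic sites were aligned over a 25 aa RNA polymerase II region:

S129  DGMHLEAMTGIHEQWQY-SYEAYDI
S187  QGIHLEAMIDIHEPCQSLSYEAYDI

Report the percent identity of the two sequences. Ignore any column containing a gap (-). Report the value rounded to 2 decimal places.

Excluding the 1 gap column leaves 24 comparable sites.
Mismatches occur at site 1 (D↔Q), site 3 (M↔I), site 9 (T↔I), site 10 (G↔D), site 14 (Q↔P), site 15 (W↔C), site 17 (Y↔S).
17 of the 24 comparable sites match, so the percent identity is 17/24 × 100 = 70.83%.

70.83%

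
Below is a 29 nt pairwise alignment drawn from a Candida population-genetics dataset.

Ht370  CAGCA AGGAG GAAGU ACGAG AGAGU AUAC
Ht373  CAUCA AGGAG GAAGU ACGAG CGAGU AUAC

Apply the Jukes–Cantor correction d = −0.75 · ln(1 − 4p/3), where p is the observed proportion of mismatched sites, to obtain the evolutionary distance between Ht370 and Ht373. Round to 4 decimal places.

0.0723

Mismatches occur at site 3 (G/U), site 21 (A/C).
p = 2/29 = 0.068966.
d = −0.75 · ln(1 − (4/3)·0.068966) = −0.75 · ln(0.908045) = −0.75 · (-0.096461) = 0.0723.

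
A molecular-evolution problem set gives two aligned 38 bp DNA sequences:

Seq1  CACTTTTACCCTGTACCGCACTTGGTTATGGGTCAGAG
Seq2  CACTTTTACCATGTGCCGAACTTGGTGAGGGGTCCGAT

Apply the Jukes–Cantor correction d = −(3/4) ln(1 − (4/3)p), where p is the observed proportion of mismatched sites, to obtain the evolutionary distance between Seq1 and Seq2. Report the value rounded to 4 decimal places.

Mismatches occur at site 11 (C↔A), site 15 (A↔G), site 19 (C↔A), site 27 (T↔G), site 29 (T↔G), site 35 (A↔C), site 38 (G↔T).
p = 7/38 = 0.184211.
d = −0.75 · ln(1 − (4/3)·0.184211) = −0.75 · ln(0.754385) = −0.75 · (-0.281852) = 0.2114.

0.2114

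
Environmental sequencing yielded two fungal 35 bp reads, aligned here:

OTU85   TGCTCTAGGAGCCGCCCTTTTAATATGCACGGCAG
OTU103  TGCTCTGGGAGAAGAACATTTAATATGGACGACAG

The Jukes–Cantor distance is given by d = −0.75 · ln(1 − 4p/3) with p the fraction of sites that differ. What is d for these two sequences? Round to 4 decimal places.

0.2726

Differing sites — 7:A/G; 12:C/A; 13:C/A; 15:C/A; 16:C/A; 18:T/A; 28:C/G; 32:G/A.
p = 8/35 = 0.228571.
d = −0.75 · ln(1 − (4/3)·0.228571) = −0.75 · ln(0.695239) = −0.75 · (-0.363500) = 0.2726.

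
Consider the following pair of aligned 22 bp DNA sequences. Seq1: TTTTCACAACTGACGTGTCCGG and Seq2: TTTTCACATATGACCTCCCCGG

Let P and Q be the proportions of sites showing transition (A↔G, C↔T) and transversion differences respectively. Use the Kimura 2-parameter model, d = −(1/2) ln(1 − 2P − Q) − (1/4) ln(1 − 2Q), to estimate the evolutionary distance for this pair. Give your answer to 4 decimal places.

0.2722

Mismatches occur at site 9 (A/T, transversion), site 10 (C/A, transversion), site 15 (G/C, transversion), site 17 (G/C, transversion), site 18 (T/C, transition).
Of the 5 differences, 1 transition and 4 transversions over 22 sites: P = 1/22 = 0.045455, Q = 4/22 = 0.181818.
d = −0.5·ln(0.727272) − 0.25·ln(0.636364) = −0.5·(-0.318455) − 0.25·(-0.451985) = 0.2722.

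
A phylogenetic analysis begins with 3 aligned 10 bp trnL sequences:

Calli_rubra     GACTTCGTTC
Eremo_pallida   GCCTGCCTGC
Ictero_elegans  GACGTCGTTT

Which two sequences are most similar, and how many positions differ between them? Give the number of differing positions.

2

Pairwise Hamming distances:
  Calli_rubra vs Eremo_pallida: 4
  Calli_rubra vs Ictero_elegans: 2
  Eremo_pallida vs Ictero_elegans: 6
The smallest is 2, between Calli_rubra and Ictero_elegans.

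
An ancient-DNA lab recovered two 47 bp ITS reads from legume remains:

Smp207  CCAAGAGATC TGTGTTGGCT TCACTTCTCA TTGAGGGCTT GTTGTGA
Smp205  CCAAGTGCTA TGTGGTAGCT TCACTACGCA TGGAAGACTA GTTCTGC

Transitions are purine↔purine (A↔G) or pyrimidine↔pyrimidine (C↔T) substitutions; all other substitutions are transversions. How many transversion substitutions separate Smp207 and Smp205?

10

The sequences differ at positions 6 (A/T, transversion), 8 (A/C, transversion), 10 (C/A, transversion), 15 (T/G, transversion), 17 (G/A, transition), 26 (T/A, transversion), 28 (T/G, transversion), 32 (T/G, transversion), 35 (G/A, transition), 37 (G/A, transition), 40 (T/A, transversion), 44 (G/C, transversion), 47 (A/C, transversion).
Of the 13 differences, 3 transitions and 10 transversions, so the answer is 10.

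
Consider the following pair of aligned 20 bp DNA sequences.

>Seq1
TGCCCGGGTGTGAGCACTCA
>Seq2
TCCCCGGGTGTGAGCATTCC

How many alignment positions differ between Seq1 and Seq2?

3

Mismatches occur at site 2 (G→C), site 17 (C→T), site 20 (A→C).
That gives 3 mismatches out of 20 aligned sites, so the Hamming distance is 3.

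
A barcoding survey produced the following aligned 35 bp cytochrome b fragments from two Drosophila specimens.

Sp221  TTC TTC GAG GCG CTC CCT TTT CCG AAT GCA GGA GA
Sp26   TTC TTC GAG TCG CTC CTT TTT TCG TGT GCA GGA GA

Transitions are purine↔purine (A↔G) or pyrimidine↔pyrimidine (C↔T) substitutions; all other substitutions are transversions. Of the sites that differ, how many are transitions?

3

The sequences differ at positions 10 (G/T, transversion), 17 (C/T, transition), 22 (C/T, transition), 25 (A/T, transversion), 26 (A/G, transition).
Of the 5 differences, 3 transitions and 2 transversions, so the answer is 3.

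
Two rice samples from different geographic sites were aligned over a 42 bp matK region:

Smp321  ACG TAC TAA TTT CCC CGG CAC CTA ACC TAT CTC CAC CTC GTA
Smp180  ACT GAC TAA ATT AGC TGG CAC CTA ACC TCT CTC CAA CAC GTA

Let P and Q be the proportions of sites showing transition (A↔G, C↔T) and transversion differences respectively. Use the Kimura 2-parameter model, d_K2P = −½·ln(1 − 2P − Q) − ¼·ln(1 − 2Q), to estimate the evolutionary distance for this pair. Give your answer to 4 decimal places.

0.2559

Differing sites — 3:G/T (Tv); 4:T/G (Tv); 10:T/A (Tv); 13:C/A (Tv); 14:C/G (Tv); 16:C/T (Ti); 29:A/C (Tv); 36:C/A (Tv); 38:T/A (Tv).
Of the 9 differences, 1 transition and 8 transversions over 42 sites: P = 1/42 = 0.023810, Q = 8/42 = 0.190476.
d = −0.5·ln(0.761904) − 0.25·ln(0.619048) = −0.5·(-0.271935) − 0.25·(-0.479572) = 0.2559.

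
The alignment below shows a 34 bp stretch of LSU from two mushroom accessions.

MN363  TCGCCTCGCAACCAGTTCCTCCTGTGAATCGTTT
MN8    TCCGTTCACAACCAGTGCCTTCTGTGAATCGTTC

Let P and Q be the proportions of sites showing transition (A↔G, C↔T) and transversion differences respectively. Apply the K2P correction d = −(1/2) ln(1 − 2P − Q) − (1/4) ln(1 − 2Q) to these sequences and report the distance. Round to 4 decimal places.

0.2440

Mismatches occur at site 3 (G/C, transversion), site 4 (C/G, transversion), site 5 (C/T, transition), site 8 (G/A, transition), site 17 (T/G, transversion), site 21 (C/T, transition), site 34 (T/C, transition).
Of the 7 differences, 4 transitions and 3 transversions over 34 sites: P = 4/34 = 0.117647, Q = 3/34 = 0.088235.
d = −0.5·ln(0.676471) − 0.25·ln(0.823530) = −0.5·(-0.390866) − 0.25·(-0.194155) = 0.2440.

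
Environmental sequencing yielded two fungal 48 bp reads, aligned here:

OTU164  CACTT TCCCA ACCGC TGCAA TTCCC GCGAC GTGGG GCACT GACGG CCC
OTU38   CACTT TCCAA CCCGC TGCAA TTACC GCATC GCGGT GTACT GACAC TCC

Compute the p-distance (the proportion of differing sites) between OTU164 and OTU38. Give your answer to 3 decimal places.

0.229

The sequences differ at positions 9 (C/A), 11 (A/C), 23 (C/A), 28 (G/A), 29 (A/T), 32 (T/C), 35 (G/T), 37 (C/T), 44 (G/A), 45 (G/C), 46 (C/T).
There are 11 differences over 48 sites, so p = 11/48 = 0.229.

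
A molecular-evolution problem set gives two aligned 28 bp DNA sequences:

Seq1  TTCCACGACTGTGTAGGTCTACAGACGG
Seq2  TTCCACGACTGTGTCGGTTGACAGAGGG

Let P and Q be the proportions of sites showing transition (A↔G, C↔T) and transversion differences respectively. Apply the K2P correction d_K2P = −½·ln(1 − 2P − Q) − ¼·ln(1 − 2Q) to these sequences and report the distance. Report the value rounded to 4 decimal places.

The sequences differ at positions 15 (A/C, transversion), 19 (C/T, transition), 20 (T/G, transversion), 26 (C/G, transversion).
Of the 4 differences, 1 transition and 3 transversions over 28 sites: P = 1/28 = 0.035714, Q = 3/28 = 0.107143.
d = −0.5·ln(0.821429) − 0.25·ln(0.785714) = −0.5·(-0.196710) − 0.25·(-0.241162) = 0.1586.

0.1586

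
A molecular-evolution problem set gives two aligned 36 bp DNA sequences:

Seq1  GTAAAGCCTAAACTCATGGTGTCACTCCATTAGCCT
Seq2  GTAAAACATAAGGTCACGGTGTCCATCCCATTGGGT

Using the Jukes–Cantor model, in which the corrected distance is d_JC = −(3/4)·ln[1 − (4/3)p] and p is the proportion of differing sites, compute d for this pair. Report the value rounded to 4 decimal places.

Mismatches occur at site 6 (G/A), site 8 (C/A), site 12 (A/G), site 13 (C/G), site 17 (T/C), site 24 (A/C), site 25 (C/A), site 29 (A/C), site 30 (T/A), site 32 (A/T), site 34 (C/G), site 35 (C/G).
p = 12/36 = 0.333333.
d = −0.75 · ln(1 − (4/3)·0.333333) = −0.75 · ln(0.555556) = −0.75 · (-0.587786) = 0.4408.

0.4408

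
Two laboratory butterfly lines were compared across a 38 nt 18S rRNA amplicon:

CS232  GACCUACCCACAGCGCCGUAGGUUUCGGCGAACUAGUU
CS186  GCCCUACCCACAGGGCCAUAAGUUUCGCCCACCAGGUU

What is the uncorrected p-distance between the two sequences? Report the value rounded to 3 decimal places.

Mismatches occur at site 2 (A→C), site 14 (C→G), site 18 (G→A), site 21 (G→A), site 28 (G→C), site 30 (G→C), site 32 (A→C), site 34 (U→A), site 35 (A→G).
There are 9 differences over 38 sites, so p = 9/38 = 0.237.

0.237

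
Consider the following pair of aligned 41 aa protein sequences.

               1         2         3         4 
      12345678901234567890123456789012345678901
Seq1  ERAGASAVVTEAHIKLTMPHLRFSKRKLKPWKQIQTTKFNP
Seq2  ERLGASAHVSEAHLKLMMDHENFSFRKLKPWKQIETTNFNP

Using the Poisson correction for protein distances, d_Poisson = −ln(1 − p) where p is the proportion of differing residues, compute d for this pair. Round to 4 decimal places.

The sequences differ at positions 3 (A/L), 8 (V/H), 10 (T/S), 14 (I/L), 17 (T/M), 19 (P/D), 21 (L/E), 22 (R/N), 25 (K/F), 35 (Q/E), 38 (K/N).
p = 11/41 = 0.268293.
d = −ln(1 − 0.268293) = −ln(0.731707) = 0.3124.

0.3124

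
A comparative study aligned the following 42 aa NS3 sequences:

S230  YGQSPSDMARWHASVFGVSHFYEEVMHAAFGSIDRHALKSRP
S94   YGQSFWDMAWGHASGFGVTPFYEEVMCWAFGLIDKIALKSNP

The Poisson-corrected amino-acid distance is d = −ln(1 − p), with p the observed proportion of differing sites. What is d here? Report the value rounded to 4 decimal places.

Mismatches occur at site 5 (P→F), site 6 (S→W), site 10 (R→W), site 11 (W→G), site 15 (V→G), site 19 (S→T), site 20 (H→P), site 27 (H→C), site 28 (A→W), site 32 (S→L), site 35 (R→K), site 36 (H→I), site 41 (R→N).
p = 13/42 = 0.309524.
d = −ln(1 − 0.309524) = −ln(0.690476) = 0.3704.

0.3704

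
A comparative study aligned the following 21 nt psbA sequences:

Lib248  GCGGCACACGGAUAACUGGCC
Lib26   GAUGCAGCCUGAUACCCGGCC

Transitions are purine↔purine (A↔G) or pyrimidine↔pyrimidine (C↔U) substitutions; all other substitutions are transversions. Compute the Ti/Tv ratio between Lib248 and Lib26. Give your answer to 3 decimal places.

0.167

The sequences differ at positions 2 (C/A, transversion), 3 (G/U, transversion), 7 (C/G, transversion), 8 (A/C, transversion), 10 (G/U, transversion), 15 (A/C, transversion), 17 (U/C, transition).
Of the 7 differences, 1 transition and 6 transversions, so Ti/Tv = 1/6 = 0.167.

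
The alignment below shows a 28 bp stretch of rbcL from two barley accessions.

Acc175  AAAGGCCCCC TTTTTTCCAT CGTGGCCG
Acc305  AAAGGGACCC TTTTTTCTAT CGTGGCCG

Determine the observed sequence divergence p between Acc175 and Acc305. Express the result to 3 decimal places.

0.107

Mismatches occur at site 6 (C→G), site 7 (C→A), site 18 (C→T).
There are 3 differences over 28 sites, so p = 3/28 = 0.107.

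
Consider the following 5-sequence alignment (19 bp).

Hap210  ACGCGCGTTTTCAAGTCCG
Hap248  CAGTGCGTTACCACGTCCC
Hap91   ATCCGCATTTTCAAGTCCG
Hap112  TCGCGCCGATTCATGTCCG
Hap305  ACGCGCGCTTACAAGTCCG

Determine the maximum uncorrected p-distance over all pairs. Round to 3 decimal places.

0.526

Pairwise Hamming distances:
  Hap210 vs Hap248: 7
  Hap210 vs Hap91: 3
  Hap210 vs Hap112: 5
  Hap210 vs Hap305: 2
  Hap248 vs Hap91: 9
  Hap248 vs Hap112: 10
  Hap248 vs Hap305: 8
  Hap91 vs Hap112: 7
  Hap91 vs Hap305: 5
  Hap112 vs Hap305: 6
The largest is 10 mismatches, between Hap248 and Hap112; p = 10/19 = 0.526.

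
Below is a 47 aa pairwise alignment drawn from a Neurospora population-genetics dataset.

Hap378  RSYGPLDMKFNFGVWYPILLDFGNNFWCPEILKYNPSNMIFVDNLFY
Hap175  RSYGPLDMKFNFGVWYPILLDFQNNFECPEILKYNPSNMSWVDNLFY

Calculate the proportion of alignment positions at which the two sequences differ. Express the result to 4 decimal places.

Differing sites — 23:G/Q; 27:W/E; 40:I/S; 41:F/W.
There are 4 differences over 47 sites, so p = 4/47 = 0.0851.

0.0851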